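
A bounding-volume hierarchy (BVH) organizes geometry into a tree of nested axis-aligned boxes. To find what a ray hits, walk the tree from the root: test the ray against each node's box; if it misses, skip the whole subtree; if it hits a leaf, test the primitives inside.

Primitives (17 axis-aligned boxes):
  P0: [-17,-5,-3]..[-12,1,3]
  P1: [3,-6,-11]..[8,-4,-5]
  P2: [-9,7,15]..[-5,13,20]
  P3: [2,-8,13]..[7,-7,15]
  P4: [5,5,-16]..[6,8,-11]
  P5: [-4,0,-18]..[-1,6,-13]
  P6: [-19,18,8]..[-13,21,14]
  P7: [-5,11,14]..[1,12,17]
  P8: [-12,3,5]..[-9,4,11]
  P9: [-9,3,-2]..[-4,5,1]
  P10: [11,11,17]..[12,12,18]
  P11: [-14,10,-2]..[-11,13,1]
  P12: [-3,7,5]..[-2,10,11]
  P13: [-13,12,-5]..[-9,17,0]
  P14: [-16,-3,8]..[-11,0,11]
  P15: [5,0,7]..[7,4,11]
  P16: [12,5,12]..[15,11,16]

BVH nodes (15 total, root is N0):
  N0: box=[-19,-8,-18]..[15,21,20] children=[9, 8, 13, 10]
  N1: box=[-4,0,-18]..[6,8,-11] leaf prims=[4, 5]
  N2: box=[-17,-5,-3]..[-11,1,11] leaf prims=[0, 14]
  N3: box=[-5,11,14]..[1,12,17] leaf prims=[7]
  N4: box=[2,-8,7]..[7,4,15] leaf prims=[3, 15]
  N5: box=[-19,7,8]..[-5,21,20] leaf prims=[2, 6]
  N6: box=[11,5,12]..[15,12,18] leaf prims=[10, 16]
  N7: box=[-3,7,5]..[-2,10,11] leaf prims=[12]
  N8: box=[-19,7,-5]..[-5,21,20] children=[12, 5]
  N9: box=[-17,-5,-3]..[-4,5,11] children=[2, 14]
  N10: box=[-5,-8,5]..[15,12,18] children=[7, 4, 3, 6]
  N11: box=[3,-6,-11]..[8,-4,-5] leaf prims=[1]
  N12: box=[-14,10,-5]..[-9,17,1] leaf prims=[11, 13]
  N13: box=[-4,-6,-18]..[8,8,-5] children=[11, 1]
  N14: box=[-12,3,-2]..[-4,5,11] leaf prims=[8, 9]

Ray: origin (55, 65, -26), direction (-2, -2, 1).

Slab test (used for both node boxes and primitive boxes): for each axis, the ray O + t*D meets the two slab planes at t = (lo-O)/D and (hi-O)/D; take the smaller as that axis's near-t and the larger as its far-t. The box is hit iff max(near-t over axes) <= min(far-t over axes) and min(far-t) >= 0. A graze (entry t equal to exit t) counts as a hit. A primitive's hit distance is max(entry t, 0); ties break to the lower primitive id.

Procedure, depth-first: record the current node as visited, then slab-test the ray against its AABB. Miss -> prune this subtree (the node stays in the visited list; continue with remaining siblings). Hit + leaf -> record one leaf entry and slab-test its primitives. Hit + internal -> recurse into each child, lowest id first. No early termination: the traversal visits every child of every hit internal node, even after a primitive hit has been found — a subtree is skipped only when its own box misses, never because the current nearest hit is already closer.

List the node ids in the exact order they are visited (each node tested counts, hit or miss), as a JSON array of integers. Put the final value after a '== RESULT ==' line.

Trace the traversal:
N0 x:[20,37] y:[22,73/2] z:[8,46] -> hit [22,73/2], descend [8, 9, 10, 13]
  N8 x:[30,37] y:[22,29] z:[21,46] -> miss, prune
  N9 x:[59/2,36] y:[30,35] z:[23,37] -> hit [30,35], descend [2, 14]
    N2 x:[33,36] y:[32,35] z:[23,37] -> hit [33,35] leaf, test {P0(miss), P14@t=34}
    N14 x:[59/2,67/2] y:[30,31] z:[24,37] -> hit [30,31] leaf, test {P8(miss), P9(miss)}
  N10 x:[20,30] y:[53/2,73/2] z:[31,44] -> miss, prune
  N13 x:[47/2,59/2] y:[57/2,71/2] z:[8,21] -> miss, prune

order=[0, 8, 9, 2, 14, 10, 13]  |boxes|=7  |leaves|=2  hit=P14

== RESULT ==
[0, 8, 9, 2, 14, 10, 13]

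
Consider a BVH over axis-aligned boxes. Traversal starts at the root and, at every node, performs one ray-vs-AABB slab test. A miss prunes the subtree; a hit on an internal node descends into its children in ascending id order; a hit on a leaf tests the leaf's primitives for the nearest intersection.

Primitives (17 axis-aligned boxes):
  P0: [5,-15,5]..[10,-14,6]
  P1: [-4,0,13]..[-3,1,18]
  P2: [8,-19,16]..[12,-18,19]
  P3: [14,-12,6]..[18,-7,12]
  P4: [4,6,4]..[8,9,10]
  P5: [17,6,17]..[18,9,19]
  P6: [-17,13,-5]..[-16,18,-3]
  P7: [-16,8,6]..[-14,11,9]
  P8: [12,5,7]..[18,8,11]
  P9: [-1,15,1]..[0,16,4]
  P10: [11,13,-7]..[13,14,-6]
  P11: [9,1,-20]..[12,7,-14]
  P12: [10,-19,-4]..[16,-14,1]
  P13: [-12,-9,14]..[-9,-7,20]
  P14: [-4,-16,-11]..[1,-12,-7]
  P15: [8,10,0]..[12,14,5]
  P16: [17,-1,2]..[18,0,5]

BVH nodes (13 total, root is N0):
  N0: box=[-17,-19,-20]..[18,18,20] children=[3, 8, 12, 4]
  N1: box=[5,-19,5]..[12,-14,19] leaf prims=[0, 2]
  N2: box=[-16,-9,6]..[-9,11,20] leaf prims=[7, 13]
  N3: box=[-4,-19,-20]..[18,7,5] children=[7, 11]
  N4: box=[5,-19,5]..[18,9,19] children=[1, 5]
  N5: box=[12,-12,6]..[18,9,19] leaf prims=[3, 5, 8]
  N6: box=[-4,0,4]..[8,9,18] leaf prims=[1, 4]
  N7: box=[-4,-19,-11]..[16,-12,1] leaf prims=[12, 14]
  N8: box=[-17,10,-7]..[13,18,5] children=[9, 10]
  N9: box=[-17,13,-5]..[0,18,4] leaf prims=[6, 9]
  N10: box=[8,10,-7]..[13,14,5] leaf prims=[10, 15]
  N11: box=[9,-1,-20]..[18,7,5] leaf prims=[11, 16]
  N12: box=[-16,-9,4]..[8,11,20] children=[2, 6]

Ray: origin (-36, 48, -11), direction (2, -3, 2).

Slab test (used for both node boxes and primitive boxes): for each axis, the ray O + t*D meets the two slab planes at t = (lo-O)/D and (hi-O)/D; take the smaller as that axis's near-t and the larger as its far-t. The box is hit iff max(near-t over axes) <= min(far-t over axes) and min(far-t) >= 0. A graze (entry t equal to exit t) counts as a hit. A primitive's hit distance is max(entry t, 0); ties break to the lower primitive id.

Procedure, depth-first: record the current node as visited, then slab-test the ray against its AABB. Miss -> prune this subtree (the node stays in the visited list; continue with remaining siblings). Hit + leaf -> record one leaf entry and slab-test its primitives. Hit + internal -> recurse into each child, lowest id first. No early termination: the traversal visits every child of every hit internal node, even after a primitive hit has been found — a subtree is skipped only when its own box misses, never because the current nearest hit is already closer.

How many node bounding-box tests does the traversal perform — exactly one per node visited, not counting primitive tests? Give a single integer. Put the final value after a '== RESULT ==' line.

Traverse from the root:
N0 x:[19/2,27] y:[10,67/3] z:[-9/2,31/2] -> hit [10,31/2], descend [3, 4, 8, 12]
  N3 x:[16,27] y:[41/3,67/3] z:[-9/2,8] -> miss, prune
  N4 x:[41/2,27] y:[13,67/3] z:[8,15] -> miss, prune
  N8 x:[19/2,49/2] y:[10,38/3] z:[2,8] -> miss, prune
  N12 x:[10,22] y:[37/3,19] z:[15/2,31/2] -> hit [37/3,31/2], descend [2, 6]
    N2 x:[10,27/2] y:[37/3,19] z:[17/2,31/2] -> hit [37/3,27/2] leaf, test {P7(miss), P13(miss)}
    N6 x:[16,22] y:[13,16] z:[15/2,29/2] -> miss, prune

Visited [0, 3, 4, 8, 12, 2, 6]. Tests: 7 box, 1 leaf. Nearest: miss.

== RESULT ==
7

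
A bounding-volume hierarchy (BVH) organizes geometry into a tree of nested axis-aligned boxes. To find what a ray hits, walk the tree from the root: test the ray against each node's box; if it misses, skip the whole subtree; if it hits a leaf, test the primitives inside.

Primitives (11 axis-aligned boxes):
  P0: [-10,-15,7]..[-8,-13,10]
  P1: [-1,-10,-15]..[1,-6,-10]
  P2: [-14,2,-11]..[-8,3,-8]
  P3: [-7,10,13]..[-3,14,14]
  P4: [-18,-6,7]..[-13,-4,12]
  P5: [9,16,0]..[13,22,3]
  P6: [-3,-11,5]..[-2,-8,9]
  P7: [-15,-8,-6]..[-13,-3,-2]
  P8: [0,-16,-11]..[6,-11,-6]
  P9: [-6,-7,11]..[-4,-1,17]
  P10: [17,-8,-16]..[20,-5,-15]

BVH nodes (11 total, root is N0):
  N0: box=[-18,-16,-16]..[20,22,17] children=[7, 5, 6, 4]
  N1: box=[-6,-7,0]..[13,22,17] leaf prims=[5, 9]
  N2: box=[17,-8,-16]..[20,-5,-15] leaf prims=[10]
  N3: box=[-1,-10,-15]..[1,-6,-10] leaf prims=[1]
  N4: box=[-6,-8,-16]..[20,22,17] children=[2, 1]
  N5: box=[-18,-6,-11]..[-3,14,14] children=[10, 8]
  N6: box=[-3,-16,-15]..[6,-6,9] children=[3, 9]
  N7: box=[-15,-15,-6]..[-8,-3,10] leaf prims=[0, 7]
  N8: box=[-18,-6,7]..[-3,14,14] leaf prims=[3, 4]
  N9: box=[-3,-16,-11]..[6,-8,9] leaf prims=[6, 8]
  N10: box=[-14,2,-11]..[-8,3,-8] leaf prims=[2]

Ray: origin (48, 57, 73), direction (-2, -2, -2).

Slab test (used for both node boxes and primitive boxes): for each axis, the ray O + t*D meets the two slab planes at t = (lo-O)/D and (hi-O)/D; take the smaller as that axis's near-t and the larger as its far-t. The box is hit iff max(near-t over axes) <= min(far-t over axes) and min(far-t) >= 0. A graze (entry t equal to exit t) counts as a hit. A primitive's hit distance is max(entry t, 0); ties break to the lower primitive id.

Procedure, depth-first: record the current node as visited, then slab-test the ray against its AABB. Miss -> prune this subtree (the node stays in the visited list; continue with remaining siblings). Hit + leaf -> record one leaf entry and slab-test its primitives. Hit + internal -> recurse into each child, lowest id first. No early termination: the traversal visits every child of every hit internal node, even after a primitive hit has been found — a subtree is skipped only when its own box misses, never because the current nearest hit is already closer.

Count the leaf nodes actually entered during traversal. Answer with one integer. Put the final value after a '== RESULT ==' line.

Walk:
N0 x:[14,33] y:[35/2,73/2] z:[28,89/2] -> hit [28,33], descend [4, 5, 6, 7]
  N4 x:[14,27] y:[35/2,65/2] z:[28,89/2] -> miss, prune
  N5 x:[51/2,33] y:[43/2,63/2] z:[59/2,42] -> hit [59/2,63/2], descend [8, 10]
    N8 x:[51/2,33] y:[43/2,63/2] z:[59/2,33] -> hit [59/2,63/2] leaf, test {P3(miss), P4@t=61/2}
    N10 x:[28,31] y:[27,55/2] z:[81/2,42] -> miss, prune
  N6 x:[21,51/2] y:[63/2,73/2] z:[32,44] -> miss, prune
  N7 x:[28,63/2] y:[30,36] z:[63/2,79/2] -> hit [63/2,63/2] leaf, test {P0(miss), P7(miss)}

7 AABB tests over nodes [0, 4, 5, 8, 10, 6, 7]; 2 leaves entered; closest P4.

== RESULT ==
2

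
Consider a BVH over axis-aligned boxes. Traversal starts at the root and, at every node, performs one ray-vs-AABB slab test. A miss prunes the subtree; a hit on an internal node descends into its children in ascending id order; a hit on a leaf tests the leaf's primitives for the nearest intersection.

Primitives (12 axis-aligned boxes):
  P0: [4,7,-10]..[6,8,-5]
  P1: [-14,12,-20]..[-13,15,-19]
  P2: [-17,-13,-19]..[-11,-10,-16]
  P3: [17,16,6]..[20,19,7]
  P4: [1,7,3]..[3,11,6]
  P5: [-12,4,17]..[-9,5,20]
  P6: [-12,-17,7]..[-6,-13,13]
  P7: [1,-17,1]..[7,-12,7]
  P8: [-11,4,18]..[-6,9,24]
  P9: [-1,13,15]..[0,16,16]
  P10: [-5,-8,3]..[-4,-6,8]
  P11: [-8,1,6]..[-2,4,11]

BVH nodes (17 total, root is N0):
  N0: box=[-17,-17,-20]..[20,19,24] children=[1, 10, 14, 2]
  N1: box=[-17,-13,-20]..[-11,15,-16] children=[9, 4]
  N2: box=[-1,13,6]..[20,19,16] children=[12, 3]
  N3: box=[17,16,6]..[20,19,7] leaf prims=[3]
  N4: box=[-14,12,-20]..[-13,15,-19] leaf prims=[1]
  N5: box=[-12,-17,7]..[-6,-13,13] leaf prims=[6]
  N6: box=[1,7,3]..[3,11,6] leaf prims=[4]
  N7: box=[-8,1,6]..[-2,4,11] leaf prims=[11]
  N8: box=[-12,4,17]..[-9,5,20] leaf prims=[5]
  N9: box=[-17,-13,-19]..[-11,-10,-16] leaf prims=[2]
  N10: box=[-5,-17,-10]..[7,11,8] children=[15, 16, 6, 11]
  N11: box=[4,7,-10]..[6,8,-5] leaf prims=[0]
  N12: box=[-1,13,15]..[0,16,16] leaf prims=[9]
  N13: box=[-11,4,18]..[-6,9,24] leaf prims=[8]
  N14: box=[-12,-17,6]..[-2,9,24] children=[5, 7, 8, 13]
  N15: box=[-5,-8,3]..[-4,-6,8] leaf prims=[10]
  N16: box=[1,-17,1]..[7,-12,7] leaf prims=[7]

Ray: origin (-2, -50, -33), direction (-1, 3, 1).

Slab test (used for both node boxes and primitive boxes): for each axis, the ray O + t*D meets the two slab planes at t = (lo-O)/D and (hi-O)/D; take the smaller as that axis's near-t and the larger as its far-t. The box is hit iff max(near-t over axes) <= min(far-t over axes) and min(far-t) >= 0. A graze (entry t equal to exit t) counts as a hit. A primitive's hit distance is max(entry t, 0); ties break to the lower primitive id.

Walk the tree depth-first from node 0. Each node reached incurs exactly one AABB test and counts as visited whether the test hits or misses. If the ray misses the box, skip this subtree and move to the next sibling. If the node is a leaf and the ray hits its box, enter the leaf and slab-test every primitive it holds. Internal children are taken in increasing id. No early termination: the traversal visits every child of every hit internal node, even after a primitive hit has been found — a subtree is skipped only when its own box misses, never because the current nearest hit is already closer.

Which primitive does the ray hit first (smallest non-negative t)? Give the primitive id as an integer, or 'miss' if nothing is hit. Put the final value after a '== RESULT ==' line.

Walk:
N0 x:[-22,15] y:[11,23] z:[13,57] -> hit [13,15], descend [1, 2, 10, 14]
  N1 x:[9,15] y:[37/3,65/3] z:[13,17] -> hit [13,15], descend [4, 9]
    N4 x:[11,12] y:[62/3,65/3] z:[13,14] -> miss, prune
    N9 x:[9,15] y:[37/3,40/3] z:[14,17] -> miss, prune
  N2 x:[-22,-1] y:[21,23] z:[39,49] -> miss, prune
  N10 x:[-9,3] y:[11,61/3] z:[23,41] -> miss, prune
  N14 x:[0,10] y:[11,59/3] z:[39,57] -> miss, prune

7 AABB tests over nodes [0, 1, 4, 9, 2, 10, 14]; 0 leaves entered; closest miss.

== RESULT ==
miss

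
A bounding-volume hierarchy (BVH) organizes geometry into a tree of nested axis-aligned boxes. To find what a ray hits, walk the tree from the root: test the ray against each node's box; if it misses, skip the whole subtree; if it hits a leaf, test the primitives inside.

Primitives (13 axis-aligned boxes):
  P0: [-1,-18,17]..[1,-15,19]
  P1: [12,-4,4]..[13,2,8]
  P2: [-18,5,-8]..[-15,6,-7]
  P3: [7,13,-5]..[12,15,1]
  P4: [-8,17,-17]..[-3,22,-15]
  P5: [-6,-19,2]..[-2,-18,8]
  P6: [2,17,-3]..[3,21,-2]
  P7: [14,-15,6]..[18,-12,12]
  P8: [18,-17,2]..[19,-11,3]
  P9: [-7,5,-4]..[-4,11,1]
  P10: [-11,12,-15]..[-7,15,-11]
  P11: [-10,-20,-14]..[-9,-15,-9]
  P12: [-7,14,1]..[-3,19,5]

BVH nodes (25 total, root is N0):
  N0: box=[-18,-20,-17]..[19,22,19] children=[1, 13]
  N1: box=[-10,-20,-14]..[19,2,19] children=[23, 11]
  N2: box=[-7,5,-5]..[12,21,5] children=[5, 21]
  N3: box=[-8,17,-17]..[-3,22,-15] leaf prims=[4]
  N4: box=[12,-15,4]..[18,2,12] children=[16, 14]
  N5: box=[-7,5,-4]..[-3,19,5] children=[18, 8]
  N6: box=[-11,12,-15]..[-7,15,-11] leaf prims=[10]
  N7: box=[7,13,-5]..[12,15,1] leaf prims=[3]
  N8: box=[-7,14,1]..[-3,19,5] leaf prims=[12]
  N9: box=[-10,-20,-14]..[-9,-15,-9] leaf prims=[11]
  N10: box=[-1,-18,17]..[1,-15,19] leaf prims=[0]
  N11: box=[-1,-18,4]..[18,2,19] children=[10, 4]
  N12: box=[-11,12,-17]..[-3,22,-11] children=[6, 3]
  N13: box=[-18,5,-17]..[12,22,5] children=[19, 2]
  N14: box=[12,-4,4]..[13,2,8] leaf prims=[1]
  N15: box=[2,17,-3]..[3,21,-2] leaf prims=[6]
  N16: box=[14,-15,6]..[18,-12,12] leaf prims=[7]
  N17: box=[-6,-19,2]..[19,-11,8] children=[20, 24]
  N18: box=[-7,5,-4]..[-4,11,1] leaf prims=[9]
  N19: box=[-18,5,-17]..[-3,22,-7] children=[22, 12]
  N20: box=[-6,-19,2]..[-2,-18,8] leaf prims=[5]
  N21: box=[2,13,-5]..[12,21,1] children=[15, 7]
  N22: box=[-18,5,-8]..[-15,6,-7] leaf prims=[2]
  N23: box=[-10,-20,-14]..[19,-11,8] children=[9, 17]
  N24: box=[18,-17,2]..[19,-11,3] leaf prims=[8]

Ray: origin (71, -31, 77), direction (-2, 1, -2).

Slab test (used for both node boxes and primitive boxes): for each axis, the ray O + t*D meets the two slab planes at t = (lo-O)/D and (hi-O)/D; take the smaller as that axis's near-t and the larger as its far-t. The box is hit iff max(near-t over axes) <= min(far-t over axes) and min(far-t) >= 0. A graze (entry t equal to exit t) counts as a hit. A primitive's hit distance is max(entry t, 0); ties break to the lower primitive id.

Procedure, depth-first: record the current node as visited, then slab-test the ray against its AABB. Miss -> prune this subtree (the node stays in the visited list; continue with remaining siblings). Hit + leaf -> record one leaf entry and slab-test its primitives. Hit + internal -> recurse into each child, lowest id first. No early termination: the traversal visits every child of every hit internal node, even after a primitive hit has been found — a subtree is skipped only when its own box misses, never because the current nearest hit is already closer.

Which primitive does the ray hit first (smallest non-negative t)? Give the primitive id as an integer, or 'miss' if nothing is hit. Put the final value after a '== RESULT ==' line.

Walk:
N0 x:[26,89/2] y:[11,53] z:[29,47] -> hit [29,89/2], descend [1, 13]
  N1 x:[26,81/2] y:[11,33] z:[29,91/2] -> hit [29,33], descend [11, 23]
    N11 x:[53/2,36] y:[13,33] z:[29,73/2] -> hit [29,33], descend [4, 10]
      N4 x:[53/2,59/2] y:[16,33] z:[65/2,73/2] -> miss, prune
      N10 x:[35,36] y:[13,16] z:[29,30] -> miss, prune
    N23 x:[26,81/2] y:[11,20] z:[69/2,91/2] -> miss, prune
  N13 x:[59/2,89/2] y:[36,53] z:[36,47] -> hit [36,89/2], descend [2, 19]
    N2 x:[59/2,39] y:[36,52] z:[36,41] -> hit [36,39], descend [5, 21]
      N5 x:[37,39] y:[36,50] z:[36,81/2] -> hit [37,39], descend [8, 18]
        N8 x:[37,39] y:[45,50] z:[36,38] -> miss, prune
        N18 x:[75/2,39] y:[36,42] z:[38,81/2] -> hit [38,39] leaf, test {P9@t=38}
      N21 x:[59/2,69/2] y:[44,52] z:[38,41] -> miss, prune
    N19 x:[37,89/2] y:[36,53] z:[42,47] -> hit [42,89/2], descend [12, 22]
      N12 x:[37,41] y:[43,53] z:[44,47] -> miss, prune
      N22 x:[43,89/2] y:[36,37] z:[42,85/2] -> miss, prune

Summary -> nodes [0, 1, 11, 4, 10, 23, 13, 2, 5, 8, 18, 21, 19, 12, 22]; box-tests=15; leaf-entries=1; first=P9

== RESULT ==
9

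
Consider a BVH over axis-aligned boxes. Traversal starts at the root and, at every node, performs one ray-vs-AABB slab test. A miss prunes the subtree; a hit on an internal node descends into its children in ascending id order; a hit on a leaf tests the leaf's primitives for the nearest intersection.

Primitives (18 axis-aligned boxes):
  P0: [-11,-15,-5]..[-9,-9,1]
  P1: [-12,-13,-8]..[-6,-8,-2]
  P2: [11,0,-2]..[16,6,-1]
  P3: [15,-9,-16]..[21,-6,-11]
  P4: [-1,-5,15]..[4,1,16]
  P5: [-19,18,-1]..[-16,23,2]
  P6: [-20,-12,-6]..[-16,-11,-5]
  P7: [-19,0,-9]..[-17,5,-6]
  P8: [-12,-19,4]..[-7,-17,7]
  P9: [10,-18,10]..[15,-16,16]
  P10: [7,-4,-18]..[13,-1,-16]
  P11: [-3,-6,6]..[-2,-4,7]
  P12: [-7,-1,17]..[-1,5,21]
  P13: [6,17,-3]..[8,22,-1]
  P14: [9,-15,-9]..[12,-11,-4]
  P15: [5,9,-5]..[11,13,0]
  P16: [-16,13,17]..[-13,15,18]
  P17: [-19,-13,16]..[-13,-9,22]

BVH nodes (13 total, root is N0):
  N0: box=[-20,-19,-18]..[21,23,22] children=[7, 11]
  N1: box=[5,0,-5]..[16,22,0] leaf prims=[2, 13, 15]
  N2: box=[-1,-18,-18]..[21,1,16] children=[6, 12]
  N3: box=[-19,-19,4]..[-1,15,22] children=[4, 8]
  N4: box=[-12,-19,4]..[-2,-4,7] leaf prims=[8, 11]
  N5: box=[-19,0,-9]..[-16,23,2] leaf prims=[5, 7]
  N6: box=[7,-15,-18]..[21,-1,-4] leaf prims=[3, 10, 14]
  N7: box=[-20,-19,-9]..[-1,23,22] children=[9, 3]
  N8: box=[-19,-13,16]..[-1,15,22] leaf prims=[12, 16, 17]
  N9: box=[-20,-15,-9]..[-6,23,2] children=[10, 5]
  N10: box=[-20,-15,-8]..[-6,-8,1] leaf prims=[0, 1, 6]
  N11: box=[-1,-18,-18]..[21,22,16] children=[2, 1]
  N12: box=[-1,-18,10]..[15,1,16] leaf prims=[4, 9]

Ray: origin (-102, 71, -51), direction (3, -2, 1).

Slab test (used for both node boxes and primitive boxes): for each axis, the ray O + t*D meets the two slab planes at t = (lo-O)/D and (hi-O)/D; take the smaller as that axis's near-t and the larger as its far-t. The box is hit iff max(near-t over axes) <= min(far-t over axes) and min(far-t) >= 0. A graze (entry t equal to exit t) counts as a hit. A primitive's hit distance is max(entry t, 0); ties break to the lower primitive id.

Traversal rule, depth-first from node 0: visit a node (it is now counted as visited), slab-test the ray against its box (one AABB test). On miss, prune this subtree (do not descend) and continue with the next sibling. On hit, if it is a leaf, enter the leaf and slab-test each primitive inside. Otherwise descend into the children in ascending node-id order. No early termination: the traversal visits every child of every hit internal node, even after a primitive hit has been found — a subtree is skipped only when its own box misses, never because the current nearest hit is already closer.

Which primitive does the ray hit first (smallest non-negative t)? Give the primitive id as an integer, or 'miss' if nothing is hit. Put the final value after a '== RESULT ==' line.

Trace the traversal:
N0 x:[82/3,41] y:[24,45] z:[33,73] -> hit [33,41], descend [7, 11]
  N7 x:[82/3,101/3] y:[24,45] z:[42,73] -> miss, prune
  N11 x:[101/3,41] y:[49/2,89/2] z:[33,67] -> hit [101/3,41], descend [1, 2]
    N1 x:[107/3,118/3] y:[49/2,71/2] z:[46,51] -> miss, prune
    N2 x:[101/3,41] y:[35,89/2] z:[33,67] -> hit [35,41], descend [6, 12]
      N6 x:[109/3,41] y:[36,43] z:[33,47] -> hit [109/3,41] leaf, test {P3@t=39, P10(miss), P14(miss)}
      N12 x:[101/3,39] y:[35,89/2] z:[61,67] -> miss, prune

Summary -> nodes [0, 7, 11, 1, 2, 6, 12]; box-tests=7; leaf-entries=1; first=P3

== RESULT ==
3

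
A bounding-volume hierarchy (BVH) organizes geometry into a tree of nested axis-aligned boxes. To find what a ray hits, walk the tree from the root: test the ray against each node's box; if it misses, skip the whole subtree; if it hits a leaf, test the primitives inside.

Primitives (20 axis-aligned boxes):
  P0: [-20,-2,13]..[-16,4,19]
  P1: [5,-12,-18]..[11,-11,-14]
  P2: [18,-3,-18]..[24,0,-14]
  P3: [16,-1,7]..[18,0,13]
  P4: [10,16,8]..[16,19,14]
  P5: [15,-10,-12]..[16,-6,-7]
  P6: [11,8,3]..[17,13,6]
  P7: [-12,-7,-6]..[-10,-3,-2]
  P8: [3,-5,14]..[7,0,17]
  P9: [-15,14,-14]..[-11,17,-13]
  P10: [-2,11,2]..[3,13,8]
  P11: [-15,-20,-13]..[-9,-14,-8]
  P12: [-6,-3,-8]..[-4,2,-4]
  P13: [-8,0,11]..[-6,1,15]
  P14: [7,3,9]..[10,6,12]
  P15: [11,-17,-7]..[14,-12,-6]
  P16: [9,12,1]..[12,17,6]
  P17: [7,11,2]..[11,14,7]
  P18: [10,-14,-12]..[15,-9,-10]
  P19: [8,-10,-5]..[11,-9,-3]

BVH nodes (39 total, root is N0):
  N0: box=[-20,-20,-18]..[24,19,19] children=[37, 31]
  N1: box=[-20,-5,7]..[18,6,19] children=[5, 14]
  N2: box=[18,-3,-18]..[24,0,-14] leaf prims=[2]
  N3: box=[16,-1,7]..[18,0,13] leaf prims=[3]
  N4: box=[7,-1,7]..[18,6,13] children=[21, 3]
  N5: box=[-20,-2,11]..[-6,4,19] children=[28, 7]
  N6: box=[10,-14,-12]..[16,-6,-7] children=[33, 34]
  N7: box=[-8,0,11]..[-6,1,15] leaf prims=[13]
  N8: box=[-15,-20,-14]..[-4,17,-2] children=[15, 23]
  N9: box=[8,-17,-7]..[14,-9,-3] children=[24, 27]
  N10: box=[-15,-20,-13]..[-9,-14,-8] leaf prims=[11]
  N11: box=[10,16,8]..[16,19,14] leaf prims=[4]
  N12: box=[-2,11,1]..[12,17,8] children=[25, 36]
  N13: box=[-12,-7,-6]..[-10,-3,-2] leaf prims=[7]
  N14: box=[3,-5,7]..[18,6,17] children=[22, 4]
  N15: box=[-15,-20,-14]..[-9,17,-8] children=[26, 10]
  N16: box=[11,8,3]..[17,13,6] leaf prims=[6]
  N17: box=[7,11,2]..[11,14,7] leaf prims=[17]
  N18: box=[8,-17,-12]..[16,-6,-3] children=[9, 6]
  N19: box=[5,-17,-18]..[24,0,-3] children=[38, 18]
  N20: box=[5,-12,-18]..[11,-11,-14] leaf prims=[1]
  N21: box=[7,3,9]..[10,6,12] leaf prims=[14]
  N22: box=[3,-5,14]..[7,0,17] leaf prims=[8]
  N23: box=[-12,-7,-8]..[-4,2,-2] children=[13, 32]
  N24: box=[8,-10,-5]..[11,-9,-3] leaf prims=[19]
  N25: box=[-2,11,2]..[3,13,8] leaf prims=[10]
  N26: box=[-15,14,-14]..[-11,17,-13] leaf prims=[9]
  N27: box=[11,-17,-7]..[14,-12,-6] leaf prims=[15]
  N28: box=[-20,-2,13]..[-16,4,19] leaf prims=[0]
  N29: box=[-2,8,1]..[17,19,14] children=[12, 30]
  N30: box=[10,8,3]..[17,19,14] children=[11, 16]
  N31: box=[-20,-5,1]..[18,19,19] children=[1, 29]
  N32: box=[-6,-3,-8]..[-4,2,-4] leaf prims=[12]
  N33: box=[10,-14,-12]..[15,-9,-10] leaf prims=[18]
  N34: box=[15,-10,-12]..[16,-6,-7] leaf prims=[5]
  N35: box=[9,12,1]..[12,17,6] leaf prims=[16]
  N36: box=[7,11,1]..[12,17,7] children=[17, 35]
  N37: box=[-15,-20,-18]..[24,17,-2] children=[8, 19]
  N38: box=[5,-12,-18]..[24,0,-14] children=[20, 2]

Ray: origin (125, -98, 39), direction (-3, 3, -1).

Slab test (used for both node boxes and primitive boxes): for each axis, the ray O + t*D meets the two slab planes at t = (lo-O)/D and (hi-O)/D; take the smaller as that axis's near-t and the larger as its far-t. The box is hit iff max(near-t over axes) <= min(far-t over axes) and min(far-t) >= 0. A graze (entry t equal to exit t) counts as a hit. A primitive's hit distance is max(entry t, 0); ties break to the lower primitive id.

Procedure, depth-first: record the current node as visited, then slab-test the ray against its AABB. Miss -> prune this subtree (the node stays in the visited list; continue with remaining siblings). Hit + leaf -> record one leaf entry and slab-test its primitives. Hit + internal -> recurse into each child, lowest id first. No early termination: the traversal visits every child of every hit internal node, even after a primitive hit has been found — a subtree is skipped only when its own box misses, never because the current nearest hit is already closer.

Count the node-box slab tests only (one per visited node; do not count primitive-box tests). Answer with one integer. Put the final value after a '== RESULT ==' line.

Walk:
N0 x:[101/3,145/3] y:[26,39] z:[20,57] -> hit [101/3,39], descend [31, 37]
  N31 x:[107/3,145/3] y:[31,39] z:[20,38] -> hit [107/3,38], descend [1, 29]
    N1 x:[107/3,145/3] y:[31,104/3] z:[20,32] -> miss, prune
    N29 x:[36,127/3] y:[106/3,39] z:[25,38] -> hit [36,38], descend [12, 30]
      N12 x:[113/3,127/3] y:[109/3,115/3] z:[31,38] -> hit [113/3,38], descend [25, 36]
        N25 x:[122/3,127/3] y:[109/3,37] z:[31,37] -> miss, prune
        N36 x:[113/3,118/3] y:[109/3,115/3] z:[32,38] -> hit [113/3,38], descend [17, 35]
          N17 x:[38,118/3] y:[109/3,112/3] z:[32,37] -> miss, prune
          N35 x:[113/3,116/3] y:[110/3,115/3] z:[33,38] -> hit [113/3,38] leaf, test {P16@t=113/3}
      N30 x:[36,115/3] y:[106/3,39] z:[25,36] -> hit [36,36], descend [11, 16]
        N11 x:[109/3,115/3] y:[38,39] z:[25,31] -> miss, prune
        N16 x:[36,38] y:[106/3,37] z:[33,36] -> hit [36,36] leaf, test {P6@t=36}
  N37 x:[101/3,140/3] y:[26,115/3] z:[41,57] -> miss, prune

Visited [0, 31, 1, 29, 12, 25, 36, 17, 35, 30, 11, 16, 37]. Tests: 13 box, 2 leaf. Nearest: P6.

== RESULT ==
13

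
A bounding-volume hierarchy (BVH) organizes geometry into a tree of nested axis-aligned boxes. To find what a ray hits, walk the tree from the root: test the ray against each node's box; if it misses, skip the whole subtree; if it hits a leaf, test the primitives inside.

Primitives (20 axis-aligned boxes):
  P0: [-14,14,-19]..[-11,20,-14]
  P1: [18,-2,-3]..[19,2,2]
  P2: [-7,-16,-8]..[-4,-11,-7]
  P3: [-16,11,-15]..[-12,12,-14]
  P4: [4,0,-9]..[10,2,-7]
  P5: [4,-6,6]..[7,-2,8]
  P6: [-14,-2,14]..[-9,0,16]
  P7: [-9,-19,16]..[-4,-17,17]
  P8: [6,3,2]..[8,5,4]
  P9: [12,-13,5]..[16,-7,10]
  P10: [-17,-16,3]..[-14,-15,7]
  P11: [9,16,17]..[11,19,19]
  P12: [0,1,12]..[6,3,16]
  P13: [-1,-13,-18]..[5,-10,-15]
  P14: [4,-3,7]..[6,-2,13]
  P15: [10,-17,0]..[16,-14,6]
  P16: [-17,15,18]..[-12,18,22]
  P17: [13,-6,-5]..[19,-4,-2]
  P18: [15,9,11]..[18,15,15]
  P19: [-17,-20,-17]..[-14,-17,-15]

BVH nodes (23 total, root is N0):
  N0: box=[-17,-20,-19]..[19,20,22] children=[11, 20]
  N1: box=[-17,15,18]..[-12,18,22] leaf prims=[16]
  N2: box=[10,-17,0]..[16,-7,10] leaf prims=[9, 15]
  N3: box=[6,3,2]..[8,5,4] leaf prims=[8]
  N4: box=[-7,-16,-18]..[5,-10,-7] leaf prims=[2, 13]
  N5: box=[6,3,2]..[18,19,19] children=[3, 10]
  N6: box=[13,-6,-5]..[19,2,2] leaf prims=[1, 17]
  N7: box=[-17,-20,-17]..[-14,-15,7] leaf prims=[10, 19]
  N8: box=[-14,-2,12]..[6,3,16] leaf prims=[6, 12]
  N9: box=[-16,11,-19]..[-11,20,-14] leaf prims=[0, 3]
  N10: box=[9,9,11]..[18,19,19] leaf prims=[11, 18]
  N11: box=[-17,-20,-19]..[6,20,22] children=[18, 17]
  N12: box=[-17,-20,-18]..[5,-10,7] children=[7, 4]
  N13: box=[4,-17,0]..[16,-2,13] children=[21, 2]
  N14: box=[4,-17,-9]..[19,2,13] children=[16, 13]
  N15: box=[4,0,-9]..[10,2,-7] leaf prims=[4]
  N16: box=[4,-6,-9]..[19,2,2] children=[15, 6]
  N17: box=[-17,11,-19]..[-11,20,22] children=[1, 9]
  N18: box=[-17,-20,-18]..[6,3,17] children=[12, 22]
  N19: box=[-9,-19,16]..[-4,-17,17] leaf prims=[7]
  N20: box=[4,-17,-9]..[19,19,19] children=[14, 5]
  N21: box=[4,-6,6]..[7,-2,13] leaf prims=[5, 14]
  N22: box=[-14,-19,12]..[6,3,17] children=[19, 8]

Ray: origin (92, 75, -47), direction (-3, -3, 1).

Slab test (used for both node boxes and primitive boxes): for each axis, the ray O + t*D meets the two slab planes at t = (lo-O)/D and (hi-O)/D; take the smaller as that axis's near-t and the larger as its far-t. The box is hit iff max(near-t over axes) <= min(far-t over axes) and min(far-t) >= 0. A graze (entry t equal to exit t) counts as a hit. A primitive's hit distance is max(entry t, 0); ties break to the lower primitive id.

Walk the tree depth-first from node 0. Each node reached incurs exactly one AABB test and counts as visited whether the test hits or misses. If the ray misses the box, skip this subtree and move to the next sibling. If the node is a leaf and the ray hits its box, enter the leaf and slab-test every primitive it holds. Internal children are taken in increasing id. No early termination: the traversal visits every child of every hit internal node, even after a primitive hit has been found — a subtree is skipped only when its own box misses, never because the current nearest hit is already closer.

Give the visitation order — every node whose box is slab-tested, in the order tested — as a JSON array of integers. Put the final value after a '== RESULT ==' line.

Traverse from the root:
N0 x:[73/3,109/3] y:[55/3,95/3] z:[28,69] -> hit [28,95/3], descend [11, 20]
  N11 x:[86/3,109/3] y:[55/3,95/3] z:[28,69] -> hit [86/3,95/3], descend [17, 18]
    N17 x:[103/3,109/3] y:[55/3,64/3] z:[28,69] -> miss, prune
    N18 x:[86/3,109/3] y:[24,95/3] z:[29,64] -> hit [29,95/3], descend [12, 22]
      N12 x:[29,109/3] y:[85/3,95/3] z:[29,54] -> hit [29,95/3], descend [4, 7]
        N4 x:[29,33] y:[85/3,91/3] z:[29,40] -> hit [29,91/3] leaf, test {P2(miss), P13@t=29}
        N7 x:[106/3,109/3] y:[30,95/3] z:[30,54] -> miss, prune
      N22 x:[86/3,106/3] y:[24,94/3] z:[59,64] -> miss, prune
  N20 x:[73/3,88/3] y:[56/3,92/3] z:[38,66] -> miss, prune

9 AABB tests over nodes [0, 11, 17, 18, 12, 4, 7, 22, 20]; 1 leaf entered; closest P13.

== RESULT ==
[0, 11, 17, 18, 12, 4, 7, 22, 20]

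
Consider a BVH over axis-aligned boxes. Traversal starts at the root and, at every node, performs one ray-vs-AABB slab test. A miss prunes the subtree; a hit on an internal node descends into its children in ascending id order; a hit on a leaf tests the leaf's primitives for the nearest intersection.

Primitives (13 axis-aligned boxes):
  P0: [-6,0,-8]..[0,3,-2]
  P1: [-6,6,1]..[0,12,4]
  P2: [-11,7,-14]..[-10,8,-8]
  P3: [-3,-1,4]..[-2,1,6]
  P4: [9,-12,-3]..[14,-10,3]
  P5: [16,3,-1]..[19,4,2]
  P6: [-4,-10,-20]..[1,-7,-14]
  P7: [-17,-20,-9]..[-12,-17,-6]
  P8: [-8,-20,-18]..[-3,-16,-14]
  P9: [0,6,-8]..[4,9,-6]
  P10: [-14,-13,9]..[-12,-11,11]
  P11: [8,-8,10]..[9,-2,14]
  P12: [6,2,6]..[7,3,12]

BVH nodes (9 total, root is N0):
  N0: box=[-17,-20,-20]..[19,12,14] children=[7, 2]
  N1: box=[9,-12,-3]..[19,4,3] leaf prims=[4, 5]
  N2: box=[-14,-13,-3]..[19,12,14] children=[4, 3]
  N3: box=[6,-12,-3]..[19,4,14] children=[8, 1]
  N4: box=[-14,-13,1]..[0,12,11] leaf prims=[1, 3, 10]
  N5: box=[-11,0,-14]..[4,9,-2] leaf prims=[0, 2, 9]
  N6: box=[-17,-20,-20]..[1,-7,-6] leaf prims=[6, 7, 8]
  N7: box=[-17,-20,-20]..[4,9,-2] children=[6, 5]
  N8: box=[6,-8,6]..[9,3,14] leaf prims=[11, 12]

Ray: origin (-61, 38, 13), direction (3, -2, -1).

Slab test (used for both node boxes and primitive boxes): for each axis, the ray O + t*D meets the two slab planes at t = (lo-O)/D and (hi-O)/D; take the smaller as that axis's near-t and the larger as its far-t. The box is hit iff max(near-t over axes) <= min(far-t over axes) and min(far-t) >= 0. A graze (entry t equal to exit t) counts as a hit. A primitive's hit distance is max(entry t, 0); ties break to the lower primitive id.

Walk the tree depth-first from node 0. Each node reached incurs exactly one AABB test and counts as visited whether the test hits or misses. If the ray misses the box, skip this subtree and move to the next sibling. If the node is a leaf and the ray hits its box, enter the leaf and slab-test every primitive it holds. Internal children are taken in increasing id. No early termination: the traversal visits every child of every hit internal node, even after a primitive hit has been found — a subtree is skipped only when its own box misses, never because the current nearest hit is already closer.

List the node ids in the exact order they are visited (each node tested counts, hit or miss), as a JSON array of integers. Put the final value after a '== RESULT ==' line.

Walk:
N0 x:[44/3,80/3] y:[13,29] z:[-1,33] -> hit [44/3,80/3], descend [2, 7]
  N2 x:[47/3,80/3] y:[13,51/2] z:[-1,16] -> hit [47/3,16], descend [3, 4]
    N3 x:[67/3,80/3] y:[17,25] z:[-1,16] -> miss, prune
    N4 x:[47/3,61/3] y:[13,51/2] z:[2,12] -> miss, prune
  N7 x:[44/3,65/3] y:[29/2,29] z:[15,33] -> hit [15,65/3], descend [5, 6]
    N5 x:[50/3,65/3] y:[29/2,19] z:[15,27] -> hit [50/3,19] leaf, test {P0@t=55/3, P2(miss), P9(miss)}
    N6 x:[44/3,62/3] y:[45/2,29] z:[19,33] -> miss, prune

Summary -> nodes [0, 2, 3, 4, 7, 5, 6]; box-tests=7; leaf-entries=1; first=P0

== RESULT ==
[0, 2, 3, 4, 7, 5, 6]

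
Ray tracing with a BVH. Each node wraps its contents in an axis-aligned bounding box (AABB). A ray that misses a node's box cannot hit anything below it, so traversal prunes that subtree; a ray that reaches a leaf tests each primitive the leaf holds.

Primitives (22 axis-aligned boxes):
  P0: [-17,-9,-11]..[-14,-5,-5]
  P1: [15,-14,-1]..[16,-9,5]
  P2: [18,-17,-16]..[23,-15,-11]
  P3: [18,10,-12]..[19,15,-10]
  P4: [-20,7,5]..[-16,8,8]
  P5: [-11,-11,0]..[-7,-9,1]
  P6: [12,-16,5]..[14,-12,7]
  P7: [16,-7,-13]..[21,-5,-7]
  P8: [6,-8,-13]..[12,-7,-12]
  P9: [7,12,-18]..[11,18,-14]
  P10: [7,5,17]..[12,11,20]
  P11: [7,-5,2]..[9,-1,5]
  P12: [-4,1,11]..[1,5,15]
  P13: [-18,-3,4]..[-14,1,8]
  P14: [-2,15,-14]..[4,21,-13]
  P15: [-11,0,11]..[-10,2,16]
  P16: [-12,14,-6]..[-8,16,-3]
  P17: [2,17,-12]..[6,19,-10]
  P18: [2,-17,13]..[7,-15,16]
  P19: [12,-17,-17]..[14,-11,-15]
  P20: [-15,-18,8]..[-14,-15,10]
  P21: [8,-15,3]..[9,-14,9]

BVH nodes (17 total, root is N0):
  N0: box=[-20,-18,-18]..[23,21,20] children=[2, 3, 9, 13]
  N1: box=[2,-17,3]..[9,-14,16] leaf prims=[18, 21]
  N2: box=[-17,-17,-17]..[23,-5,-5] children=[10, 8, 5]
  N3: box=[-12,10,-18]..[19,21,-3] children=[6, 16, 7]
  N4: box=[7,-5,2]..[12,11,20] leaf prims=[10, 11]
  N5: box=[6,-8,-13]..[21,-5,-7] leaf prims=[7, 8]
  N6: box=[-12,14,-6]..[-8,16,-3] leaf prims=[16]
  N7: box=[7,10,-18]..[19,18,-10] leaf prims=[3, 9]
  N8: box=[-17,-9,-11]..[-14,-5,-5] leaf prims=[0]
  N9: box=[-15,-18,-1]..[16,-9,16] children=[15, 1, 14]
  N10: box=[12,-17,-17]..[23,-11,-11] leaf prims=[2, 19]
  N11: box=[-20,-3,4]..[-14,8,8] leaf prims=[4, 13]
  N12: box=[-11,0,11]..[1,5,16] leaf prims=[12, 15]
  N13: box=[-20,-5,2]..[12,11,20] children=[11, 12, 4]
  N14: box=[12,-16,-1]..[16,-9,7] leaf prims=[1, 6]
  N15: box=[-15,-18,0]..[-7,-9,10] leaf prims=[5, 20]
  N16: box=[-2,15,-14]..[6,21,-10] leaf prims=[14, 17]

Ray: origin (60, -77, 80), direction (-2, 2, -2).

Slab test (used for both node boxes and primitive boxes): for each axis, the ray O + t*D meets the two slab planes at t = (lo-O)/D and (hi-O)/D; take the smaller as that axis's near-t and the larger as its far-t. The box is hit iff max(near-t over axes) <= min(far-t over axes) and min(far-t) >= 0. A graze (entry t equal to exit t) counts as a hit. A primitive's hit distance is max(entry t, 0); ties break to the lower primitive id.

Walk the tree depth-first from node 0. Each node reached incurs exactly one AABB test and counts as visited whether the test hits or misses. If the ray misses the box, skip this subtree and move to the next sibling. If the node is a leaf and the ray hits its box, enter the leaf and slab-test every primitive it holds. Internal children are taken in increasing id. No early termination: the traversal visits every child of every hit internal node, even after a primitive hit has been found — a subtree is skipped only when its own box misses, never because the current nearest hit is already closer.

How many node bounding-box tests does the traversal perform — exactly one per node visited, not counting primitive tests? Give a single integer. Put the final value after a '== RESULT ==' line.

Traverse from the root:
N0 x:[37/2,40] y:[59/2,49] z:[30,49] -> hit [30,40], descend [2, 3, 9, 13]
  N2 x:[37/2,77/2] y:[30,36] z:[85/2,97/2] -> miss, prune
  N3 x:[41/2,36] y:[87/2,49] z:[83/2,49] -> miss, prune
  N9 x:[22,75/2] y:[59/2,34] z:[32,81/2] -> hit [32,34], descend [1, 14, 15]
    N1 x:[51/2,29] y:[30,63/2] z:[32,77/2] -> miss, prune
    N14 x:[22,24] y:[61/2,34] z:[73/2,81/2] -> miss, prune
    N15 x:[67/2,75/2] y:[59/2,34] z:[35,40] -> miss, prune
  N13 x:[24,40] y:[36,44] z:[30,39] -> hit [36,39], descend [4, 11, 12]
    N4 x:[24,53/2] y:[36,44] z:[30,39] -> miss, prune
    N11 x:[37,40] y:[37,85/2] z:[36,38] -> hit [37,38] leaf, test {P4(miss), P13@t=37}
    N12 x:[59/2,71/2] y:[77/2,41] z:[32,69/2] -> miss, prune

Visited [0, 2, 3, 9, 1, 14, 15, 13, 4, 11, 12]. Tests: 11 box, 1 leaf. Nearest: P13.

== RESULT ==
11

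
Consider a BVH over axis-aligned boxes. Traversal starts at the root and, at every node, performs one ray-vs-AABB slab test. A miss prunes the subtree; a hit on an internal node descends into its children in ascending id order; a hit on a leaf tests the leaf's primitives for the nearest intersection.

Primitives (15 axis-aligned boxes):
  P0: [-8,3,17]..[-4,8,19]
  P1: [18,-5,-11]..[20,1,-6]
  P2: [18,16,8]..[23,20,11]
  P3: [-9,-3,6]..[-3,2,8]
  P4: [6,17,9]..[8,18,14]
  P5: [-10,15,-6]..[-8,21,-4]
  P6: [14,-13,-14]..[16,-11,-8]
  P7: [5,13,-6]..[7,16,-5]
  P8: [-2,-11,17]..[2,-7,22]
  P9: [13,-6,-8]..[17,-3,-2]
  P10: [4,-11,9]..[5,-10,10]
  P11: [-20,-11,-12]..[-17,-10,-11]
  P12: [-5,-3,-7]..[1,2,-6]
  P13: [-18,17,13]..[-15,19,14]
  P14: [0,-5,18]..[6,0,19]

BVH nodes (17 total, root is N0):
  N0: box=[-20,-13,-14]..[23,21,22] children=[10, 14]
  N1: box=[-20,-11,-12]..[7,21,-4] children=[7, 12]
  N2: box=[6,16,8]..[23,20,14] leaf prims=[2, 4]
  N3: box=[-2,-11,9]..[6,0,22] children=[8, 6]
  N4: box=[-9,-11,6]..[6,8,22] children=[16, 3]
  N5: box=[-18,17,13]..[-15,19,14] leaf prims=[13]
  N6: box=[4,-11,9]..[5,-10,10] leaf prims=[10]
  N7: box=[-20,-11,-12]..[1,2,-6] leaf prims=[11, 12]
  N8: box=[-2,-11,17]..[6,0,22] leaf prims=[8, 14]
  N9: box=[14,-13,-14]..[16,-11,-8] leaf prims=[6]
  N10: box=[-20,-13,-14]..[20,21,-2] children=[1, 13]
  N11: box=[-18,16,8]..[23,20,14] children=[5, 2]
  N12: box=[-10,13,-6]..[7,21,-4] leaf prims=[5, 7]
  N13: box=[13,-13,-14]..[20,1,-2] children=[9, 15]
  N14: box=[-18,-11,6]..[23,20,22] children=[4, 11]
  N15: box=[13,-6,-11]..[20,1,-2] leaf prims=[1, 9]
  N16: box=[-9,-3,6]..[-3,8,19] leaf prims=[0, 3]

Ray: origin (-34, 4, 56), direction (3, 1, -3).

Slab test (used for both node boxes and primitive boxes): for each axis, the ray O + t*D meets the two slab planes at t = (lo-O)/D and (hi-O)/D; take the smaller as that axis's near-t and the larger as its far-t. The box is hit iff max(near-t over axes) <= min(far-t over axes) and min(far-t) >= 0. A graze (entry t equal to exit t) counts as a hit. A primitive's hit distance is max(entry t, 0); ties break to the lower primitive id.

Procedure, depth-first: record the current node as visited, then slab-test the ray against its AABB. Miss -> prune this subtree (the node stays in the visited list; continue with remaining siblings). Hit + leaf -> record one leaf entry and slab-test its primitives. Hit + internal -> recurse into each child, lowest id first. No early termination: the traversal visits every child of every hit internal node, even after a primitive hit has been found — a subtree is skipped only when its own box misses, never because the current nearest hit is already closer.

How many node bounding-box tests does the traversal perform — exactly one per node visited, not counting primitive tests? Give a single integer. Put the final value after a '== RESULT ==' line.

Walk:
N0 x:[14/3,19] y:[-17,17] z:[34/3,70/3] -> hit [34/3,17], descend [10, 14]
  N10 x:[14/3,18] y:[-17,17] z:[58/3,70/3] -> miss, prune
  N14 x:[16/3,19] y:[-15,16] z:[34/3,50/3] -> hit [34/3,16], descend [4, 11]
    N4 x:[25/3,40/3] y:[-15,4] z:[34/3,50/3] -> miss, prune
    N11 x:[16/3,19] y:[12,16] z:[14,16] -> hit [14,16], descend [2, 5]
      N2 x:[40/3,19] y:[12,16] z:[14,16] -> hit [14,16] leaf, test {P2(miss), P4@t=14}
      N5 x:[16/3,19/3] y:[13,15] z:[14,43/3] -> miss, prune

Summary -> nodes [0, 10, 14, 4, 11, 2, 5]; box-tests=7; leaf-entries=1; first=P4

== RESULT ==
7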